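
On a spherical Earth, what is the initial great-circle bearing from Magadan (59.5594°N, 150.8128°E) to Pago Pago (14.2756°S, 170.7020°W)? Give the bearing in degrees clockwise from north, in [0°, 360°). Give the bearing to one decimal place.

142.3°

Δλ = -170.7020 − 150.8128 = -321.5148°; wrapped into (−180°, 180°]: 38.4852°.
θ = atan2( sin Δλ · cos φ₂ , cos φ₁ · sin φ₂ − sin φ₁ · cos φ₂ · cos Δλ )
  = atan2(0.60310, -0.77896) = 142.252° → normalised to [0°, 360°): 142.252°.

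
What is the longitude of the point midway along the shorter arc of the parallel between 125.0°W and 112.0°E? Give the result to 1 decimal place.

173.5°E

Signed shortest Δλ from -125.0° to +112.0° is -123.0°.
Midpoint longitude = -125.0° + (-123.0°)/2 = -125.0° − 61.5° = -186.5°.
Normalise into (−180°, 180°]: +173.5°.
(The naïve average (-125.0 + +112.0)/2 = -6.5° is on the wrong side of the globe.)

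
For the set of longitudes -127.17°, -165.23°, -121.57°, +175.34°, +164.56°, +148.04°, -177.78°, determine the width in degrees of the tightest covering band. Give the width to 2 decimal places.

90.39°

Sort the longitudes: -177.78°, -165.23°, -127.17°, -121.57°, +148.04°, +164.56°, +175.34°.
Eastward gaps between consecutive values (wrapping around): 12.55°, 38.06°, 5.60°, 269.61°, 16.52°, 10.78°, 6.88°.
Largest gap = 269.61° ⇒ minimal covering band is its complement: 360° − 269.61° = 90.39°.
Band runs from +148.04° eastward to -121.57°, crossing the antimeridian.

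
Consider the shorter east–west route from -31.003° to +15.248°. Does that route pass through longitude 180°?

No

Signed shortest Δλ = ((15.248 − -31.003 + 180) mod 360) − 180 = 46.251°.
Going east by 46.251° from -31.003° reaches +15.248° without touching 180°.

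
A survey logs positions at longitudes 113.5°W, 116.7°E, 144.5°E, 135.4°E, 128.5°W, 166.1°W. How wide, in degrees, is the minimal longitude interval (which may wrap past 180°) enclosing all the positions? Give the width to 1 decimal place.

129.8°

Sort the longitudes: -166.1°, -128.5°, -113.5°, +116.7°, +135.4°, +144.5°.
Eastward gaps between consecutive values (wrapping around): 37.6°, 15.0°, 230.2°, 18.7°, 9.1°, 49.4°.
Largest gap = 230.2° ⇒ minimal covering band is its complement: 360° − 230.2° = 129.8°.
Band runs from +116.7° eastward to -113.5°, crossing the antimeridian.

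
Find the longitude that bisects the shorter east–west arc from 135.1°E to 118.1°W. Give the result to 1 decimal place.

Signed shortest Δλ from +135.1° to -118.1° is +106.8°.
Midpoint longitude = +135.1° + (+106.8°)/2 = +135.1° + 53.4° = +188.5°.
Normalise into (−180°, 180°]: -171.5°.
(The naïve average (+135.1 + -118.1)/2 = 8.5° is on the wrong side of the globe.)

171.5°W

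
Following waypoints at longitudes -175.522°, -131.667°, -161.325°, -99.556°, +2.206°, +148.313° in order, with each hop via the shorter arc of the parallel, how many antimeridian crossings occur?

Leg 1: -175.522° → -131.667°, shortest Δλ = 43.855° (east) — does not cross 180°.
Leg 2: -131.667° → -161.325°, shortest Δλ = -29.658° (west) — does not cross 180°.
Leg 3: -161.325° → -99.556°, shortest Δλ = 61.769° (east) — does not cross 180°.
Leg 4: -99.556° → +2.206°, shortest Δλ = 101.762° (east) — does not cross 180°.
Leg 5: +2.206° → +148.313°, shortest Δλ = 146.107° (east) — does not cross 180°.
Total crossings: 0.

0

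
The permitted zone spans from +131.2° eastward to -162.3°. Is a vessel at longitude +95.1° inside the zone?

Band width going east from +131.2° to -162.3°: ((-162.3 − 131.2) mod 360) = 66.5°.
Offset of +95.1° east of the west edge: ((95.1 − 131.2) mod 360) = 323.9°.
323.9° > 66.5° ⇒ outside.

No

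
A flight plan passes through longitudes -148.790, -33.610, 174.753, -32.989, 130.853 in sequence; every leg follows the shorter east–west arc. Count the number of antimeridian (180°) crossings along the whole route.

Leg 1: -148.790° → -33.610°, shortest Δλ = 115.18° (east) — does not cross 180°.
Leg 2: -33.610° → +174.753°, shortest Δλ = -151.637° (west) — crosses 180°.
Leg 3: +174.753° → -32.989°, shortest Δλ = 152.258° (east) — crosses 180°.
Leg 4: -32.989° → +130.853°, shortest Δλ = 163.842° (east) — does not cross 180°.
Total crossings: 2.

2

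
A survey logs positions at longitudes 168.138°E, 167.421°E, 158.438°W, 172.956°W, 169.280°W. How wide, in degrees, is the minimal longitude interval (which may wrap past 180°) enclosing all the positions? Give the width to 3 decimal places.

Sort the longitudes: -172.956°, -169.280°, -158.438°, +167.421°, +168.138°.
Eastward gaps between consecutive values (wrapping around): 3.676°, 10.842°, 325.859°, 0.717°, 18.906°.
Largest gap = 325.859° ⇒ minimal covering band is its complement: 360° − 325.859° = 34.141°.
Band runs from +167.421° eastward to -158.438°, crossing the antimeridian.

34.141°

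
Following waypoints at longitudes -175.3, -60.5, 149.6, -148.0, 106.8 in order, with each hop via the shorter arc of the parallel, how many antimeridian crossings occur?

3

Leg 1: -175.3° → -60.5°, shortest Δλ = 114.8° (east) — does not cross 180°.
Leg 2: -60.5° → +149.6°, shortest Δλ = -149.9° (west) — crosses 180°.
Leg 3: +149.6° → -148.0°, shortest Δλ = 62.4° (east) — crosses 180°.
Leg 4: -148.0° → +106.8°, shortest Δλ = -105.2° (west) — crosses 180°.
Total crossings: 3.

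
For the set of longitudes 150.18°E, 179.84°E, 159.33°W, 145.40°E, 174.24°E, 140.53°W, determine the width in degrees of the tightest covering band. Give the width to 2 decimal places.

Sort the longitudes: -159.33°, -140.53°, +145.40°, +150.18°, +174.24°, +179.84°.
Eastward gaps between consecutive values (wrapping around): 18.80°, 285.93°, 4.78°, 24.06°, 5.60°, 20.83°.
Largest gap = 285.93° ⇒ minimal covering band is its complement: 360° − 285.93° = 74.07°.
Band runs from +145.40° eastward to -140.53°, crossing the antimeridian.

74.07°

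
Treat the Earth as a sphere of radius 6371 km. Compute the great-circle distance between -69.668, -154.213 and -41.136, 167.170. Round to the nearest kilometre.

3868 km

Δλ = 167.170 − -154.213 = 321.383°; wrapped into (−180°, 180°]: -38.617°.
Δφ = -41.136 − -69.668 = 28.532°.
a = sin²(Δφ/2) + cos φ₁ · cos φ₂ · sin²(Δλ/2) = 0.089336.
c = 2·atan2(√a, √(1−a)) = 0.60706 rad → d = 6371·c ≈ 3867.58 km.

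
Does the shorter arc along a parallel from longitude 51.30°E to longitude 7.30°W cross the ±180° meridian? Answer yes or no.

No

Signed shortest Δλ = ((-7.30 − 51.30 + 180) mod 360) − 180 = -58.6°.
Going west by 58.6° from +51.30° reaches -7.30° without touching 180°.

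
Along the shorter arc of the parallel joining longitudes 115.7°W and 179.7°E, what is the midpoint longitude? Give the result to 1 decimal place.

Signed shortest Δλ from -115.7° to +179.7° is -64.6°.
Midpoint longitude = -115.7° + (-64.6°)/2 = -115.7° − 32.3° = -148.0°.
(The naïve average (-115.7 + +179.7)/2 = 32.0° is on the wrong side of the globe.)

148.0°W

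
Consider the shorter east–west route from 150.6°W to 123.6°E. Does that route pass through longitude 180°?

Yes

Naïve |123.6 − -150.6| = 274.2° > 180°, so the shorter arc goes the other way round — across 180°.
Signed shortest Δλ = ((123.6 − -150.6 + 180) mod 360) − 180 = -85.8°.
Going west by 85.8° from -150.6° passes through 180° before reaching +123.6°.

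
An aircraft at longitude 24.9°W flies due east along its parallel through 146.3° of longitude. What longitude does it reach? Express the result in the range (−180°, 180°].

Start at -24.9°; shift +146.3° → +121.4°.
+121.4° already lies in (−180°, 180°].

121.4°E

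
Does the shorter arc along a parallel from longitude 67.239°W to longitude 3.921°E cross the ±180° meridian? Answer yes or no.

Signed shortest Δλ = ((3.921 − -67.239 + 180) mod 360) − 180 = 71.16°.
Going east by 71.16° from -67.239° reaches +3.921° without touching 180°.

No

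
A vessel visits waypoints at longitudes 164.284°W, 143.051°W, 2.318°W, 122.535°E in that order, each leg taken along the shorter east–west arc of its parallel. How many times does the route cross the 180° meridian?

Leg 1: -164.284° → -143.051°, shortest Δλ = 21.233° (east) — does not cross 180°.
Leg 2: -143.051° → -2.318°, shortest Δλ = 140.733° (east) — does not cross 180°.
Leg 3: -2.318° → +122.535°, shortest Δλ = 124.853° (east) — does not cross 180°.
Total crossings: 0.

0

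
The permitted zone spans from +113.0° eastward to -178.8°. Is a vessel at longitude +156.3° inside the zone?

Yes

Band width going east from +113.0° to -178.8°: ((-178.8 − 113.0) mod 360) = 68.2°.
Offset of +156.3° east of the west edge: ((156.3 − 113.0) mod 360) = 43.3°.
43.3° ≤ 68.2° ⇒ inside.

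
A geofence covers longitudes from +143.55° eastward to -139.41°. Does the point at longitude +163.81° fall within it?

Yes

Band width going east from +143.55° to -139.41°: ((-139.41 − 143.55) mod 360) = 77.04°.
Offset of +163.81° east of the west edge: ((163.81 − 143.55) mod 360) = 20.26°.
20.26° ≤ 77.04° ⇒ inside.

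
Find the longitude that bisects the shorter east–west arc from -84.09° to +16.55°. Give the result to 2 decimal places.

Signed shortest Δλ from -84.09° to +16.55° is +100.64°.
Midpoint longitude = -84.09° + (+100.64°)/2 = -84.09° + 50.32° = -33.77°.

-33.77°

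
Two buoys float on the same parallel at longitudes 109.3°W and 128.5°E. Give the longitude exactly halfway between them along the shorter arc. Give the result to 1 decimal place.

Signed shortest Δλ from -109.3° to +128.5° is -122.2°.
Midpoint longitude = -109.3° + (-122.2°)/2 = -109.3° − 61.1° = -170.4°.
(The naïve average (-109.3 + +128.5)/2 = 9.6° is on the wrong side of the globe.)

170.4°W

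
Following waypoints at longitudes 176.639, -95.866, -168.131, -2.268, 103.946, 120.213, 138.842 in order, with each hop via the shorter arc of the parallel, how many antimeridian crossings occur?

1

Leg 1: +176.639° → -95.866°, shortest Δλ = 87.495° (east) — crosses 180°.
Leg 2: -95.866° → -168.131°, shortest Δλ = -72.265° (west) — does not cross 180°.
Leg 3: -168.131° → -2.268°, shortest Δλ = 165.863° (east) — does not cross 180°.
Leg 4: -2.268° → +103.946°, shortest Δλ = 106.214° (east) — does not cross 180°.
Leg 5: +103.946° → +120.213°, shortest Δλ = 16.267° (east) — does not cross 180°.
Leg 6: +120.213° → +138.842°, shortest Δλ = 18.629° (east) — does not cross 180°.
Total crossings: 1.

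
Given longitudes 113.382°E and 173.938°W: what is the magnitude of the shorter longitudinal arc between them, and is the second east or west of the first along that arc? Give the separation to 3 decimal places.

Raw difference: -173.938 − 113.382 = -287.32°.
Normalise into (−180°, 180°]: -287.32° + 360° = 72.68°.
Positive ⇒ the second point lies to the east; separation 72.680°.

72.680° east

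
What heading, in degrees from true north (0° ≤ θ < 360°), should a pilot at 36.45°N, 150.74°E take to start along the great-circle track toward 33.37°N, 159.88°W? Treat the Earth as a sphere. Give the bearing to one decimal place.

Δλ = -159.88 − 150.74 = -310.62°; wrapped into (−180°, 180°]: 49.38°.
θ = atan2( sin Δλ · cos φ₂ , cos φ₁ · sin φ₂ − sin φ₁ · cos φ₂ · cos Δλ )
  = atan2(0.63391, 0.11941) = 79.332° → normalised to [0°, 360°): 79.332°.

79.3°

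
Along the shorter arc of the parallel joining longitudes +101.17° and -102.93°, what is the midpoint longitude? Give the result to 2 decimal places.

Signed shortest Δλ from +101.17° to -102.93° is +155.90°.
Midpoint longitude = +101.17° + (+155.90°)/2 = +101.17° + 77.95° = +179.12°.
(The naïve average (+101.17 + -102.93)/2 = -0.88° is on the wrong side of the globe.)

+179.12°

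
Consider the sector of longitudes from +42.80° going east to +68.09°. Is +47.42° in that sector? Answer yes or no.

Yes

Band width going east from +42.80° to +68.09°: ((68.09 − 42.80) mod 360) = 25.29°.
Offset of +47.42° east of the west edge: ((47.42 − 42.80) mod 360) = 4.62°.
4.62° ≤ 25.29° ⇒ inside.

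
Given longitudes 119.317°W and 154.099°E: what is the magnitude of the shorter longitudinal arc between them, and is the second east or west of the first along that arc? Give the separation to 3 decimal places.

86.584° west

Raw difference: 154.099 − -119.317 = 273.416°.
Normalise into (−180°, 180°]: 273.416° − 360° = -86.584°.
Negative ⇒ the second point lies to the west; separation 86.584°.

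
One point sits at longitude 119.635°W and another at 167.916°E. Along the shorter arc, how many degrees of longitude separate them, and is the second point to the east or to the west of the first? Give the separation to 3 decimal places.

Raw difference: 167.916 − -119.635 = 287.551°.
Normalise into (−180°, 180°]: 287.551° − 360° = -72.449°.
Negative ⇒ the second point lies to the west; separation 72.449°.

72.449° west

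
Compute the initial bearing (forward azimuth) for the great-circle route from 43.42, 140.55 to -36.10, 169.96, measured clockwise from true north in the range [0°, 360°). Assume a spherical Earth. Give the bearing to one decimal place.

Δλ = 169.96 − 140.55 = 29.41°.
θ = atan2( sin Δλ · cos φ₂ , cos φ₁ · sin φ₂ − sin φ₁ · cos φ₂ · cos Δλ )
  = atan2(0.39677, -0.91175) = 156.483° → normalised to [0°, 360°): 156.483°.

156.5°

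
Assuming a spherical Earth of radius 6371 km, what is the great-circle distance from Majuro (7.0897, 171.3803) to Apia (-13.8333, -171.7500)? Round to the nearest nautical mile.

Δλ = -171.7500 − 171.3803 = -343.1303°; wrapped into (−180°, 180°]: 16.8697°.
Δφ = -13.8333 − 7.0897 = -20.9230°.
a = sin²(Δφ/2) + cos φ₁ · cos φ₂ · sin²(Δλ/2) = 0.053702.
c = 2·atan2(√a, √(1−a)) = 0.46773 rad → d = 6371·c ≈ 2979.88 km ≈ 1609.01 nmi.

1609 nmi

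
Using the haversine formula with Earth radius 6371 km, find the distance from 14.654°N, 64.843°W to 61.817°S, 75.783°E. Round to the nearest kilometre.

Δλ = 75.783 − -64.843 = 140.626°.
Δφ = -61.817 − 14.654 = -76.471°.
a = sin²(Δφ/2) + cos φ₁ · cos φ₂ · sin²(Δλ/2) = 0.788101.
c = 2·atan2(√a, √(1−a)) = 2.18487 rad → d = 6371·c ≈ 13919.81 km.

13920 km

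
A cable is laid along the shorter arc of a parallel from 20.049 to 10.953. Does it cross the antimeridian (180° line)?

No

Signed shortest Δλ = ((10.953 − 20.049 + 180) mod 360) − 180 = -9.096°.
Going west by 9.096° from +20.049° reaches +10.953° without touching 180°.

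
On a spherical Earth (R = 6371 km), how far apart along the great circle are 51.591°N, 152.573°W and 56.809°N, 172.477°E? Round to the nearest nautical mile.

1252 nmi

Δλ = 172.477 − -152.573 = 325.050°; wrapped into (−180°, 180°]: -34.950°.
Δφ = 56.809 − 51.591 = 5.218°.
a = sin²(Δφ/2) + cos φ₁ · cos φ₂ · sin²(Δλ/2) = 0.032741.
c = 2·atan2(√a, √(1−a)) = 0.36389 rad → d = 6371·c ≈ 2318.35 km ≈ 1251.81 nmi.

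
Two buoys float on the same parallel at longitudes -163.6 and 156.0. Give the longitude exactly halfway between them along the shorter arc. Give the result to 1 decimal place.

+176.2°

Signed shortest Δλ from -163.6° to +156.0° is -40.4°.
Midpoint longitude = -163.6° + (-40.4°)/2 = -163.6° − 20.2° = -183.8°.
Normalise into (−180°, 180°]: +176.2°.
(The naïve average (-163.6 + +156.0)/2 = -3.8° is on the wrong side of the globe.)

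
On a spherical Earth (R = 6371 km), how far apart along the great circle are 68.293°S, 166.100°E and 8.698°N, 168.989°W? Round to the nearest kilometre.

Δλ = -168.989 − 166.100 = -335.089°; wrapped into (−180°, 180°]: 24.911°.
Δφ = 8.698 − -68.293 = 76.991°.
a = sin²(Δφ/2) + cos φ₁ · cos φ₂ · sin²(Δλ/2) = 0.404455.
c = 2·atan2(√a, √(1−a)) = 1.37852 rad → d = 6371·c ≈ 8782.58 km.

8783 km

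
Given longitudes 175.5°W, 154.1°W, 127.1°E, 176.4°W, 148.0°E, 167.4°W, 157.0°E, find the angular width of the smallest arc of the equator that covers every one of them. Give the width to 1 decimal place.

78.8°

Sort the longitudes: -176.4°, -175.5°, -167.4°, -154.1°, +127.1°, +148.0°, +157.0°.
Eastward gaps between consecutive values (wrapping around): 0.9°, 8.1°, 13.3°, 281.2°, 20.9°, 9.0°, 26.6°.
Largest gap = 281.2° ⇒ minimal covering band is its complement: 360° − 281.2° = 78.8°.
Band runs from +127.1° eastward to -154.1°, crossing the antimeridian.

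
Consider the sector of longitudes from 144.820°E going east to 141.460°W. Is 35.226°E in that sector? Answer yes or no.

No

Band width going east from +144.820° to -141.460°: ((-141.460 − 144.820) mod 360) = 73.720°.
Offset of +35.226° east of the west edge: ((35.226 − 144.820) mod 360) = 250.406°.
250.406° > 73.720° ⇒ outside.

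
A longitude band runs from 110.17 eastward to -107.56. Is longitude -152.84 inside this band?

Yes

Band width going east from +110.17° to -107.56°: ((-107.56 − 110.17) mod 360) = 142.27°.
Offset of -152.84° east of the west edge: ((-152.84 − 110.17) mod 360) = 96.99°.
96.99° ≤ 142.27° ⇒ inside.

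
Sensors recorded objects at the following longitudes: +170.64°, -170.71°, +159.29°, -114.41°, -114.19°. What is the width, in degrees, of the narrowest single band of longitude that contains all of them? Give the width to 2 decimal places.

Sort the longitudes: -170.71°, -114.41°, -114.19°, +159.29°, +170.64°.
Eastward gaps between consecutive values (wrapping around): 56.30°, 0.22°, 273.48°, 11.35°, 18.65°.
Largest gap = 273.48° ⇒ minimal covering band is its complement: 360° − 273.48° = 86.52°.
Band runs from +159.29° eastward to -114.19°, crossing the antimeridian.

86.52°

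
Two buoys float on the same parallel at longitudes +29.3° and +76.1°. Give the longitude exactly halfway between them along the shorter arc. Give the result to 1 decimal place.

Signed shortest Δλ from +29.3° to +76.1° is +46.8°.
Midpoint longitude = +29.3° + (+46.8°)/2 = +29.3° + 23.4° = +52.7°.

+52.7°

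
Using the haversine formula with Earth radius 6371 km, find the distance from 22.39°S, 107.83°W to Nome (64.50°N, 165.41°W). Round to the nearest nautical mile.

5853 nmi

Δλ = -165.41 − -107.83 = -57.58°.
Δφ = 64.50 − -22.39 = 86.89°.
a = sin²(Δφ/2) + cos φ₁ · cos φ₂ · sin²(Δλ/2) = 0.565198.
c = 2·atan2(√a, √(1−a)) = 1.70157 rad → d = 6371·c ≈ 10840.67 km ≈ 5853.49 nmi.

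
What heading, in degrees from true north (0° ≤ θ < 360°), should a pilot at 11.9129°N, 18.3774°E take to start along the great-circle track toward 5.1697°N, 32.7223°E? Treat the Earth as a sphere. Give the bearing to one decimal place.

Δλ = 32.7223 − 18.3774 = 14.3449°.
θ = atan2( sin Δλ · cos φ₂ , cos φ₁ · sin φ₂ − sin φ₁ · cos φ₂ · cos Δλ )
  = atan2(0.24675, -0.11101) = 114.222° → normalised to [0°, 360°): 114.222°.

114.2°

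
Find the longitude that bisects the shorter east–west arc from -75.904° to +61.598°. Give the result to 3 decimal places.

Signed shortest Δλ from -75.904° to +61.598° is +137.502°.
Midpoint longitude = -75.904° + (+137.502°)/2 = -75.904° + 68.751° = -7.153°.

-7.153°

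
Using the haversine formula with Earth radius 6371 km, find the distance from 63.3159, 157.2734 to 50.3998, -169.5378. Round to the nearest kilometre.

2432 km

Δλ = -169.5378 − 157.2734 = -326.8112°; wrapped into (−180°, 180°]: 33.1888°.
Δφ = 50.3998 − 63.3159 = -12.9161°.
a = sin²(Δφ/2) + cos φ₁ · cos φ₂ · sin²(Δλ/2) = 0.035999.
c = 2·atan2(√a, √(1−a)) = 0.38178 rad → d = 6371·c ≈ 2432.32 km.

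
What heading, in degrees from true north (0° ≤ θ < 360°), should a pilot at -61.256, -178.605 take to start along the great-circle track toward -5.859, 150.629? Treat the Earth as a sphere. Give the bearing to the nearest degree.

324°

Δλ = 150.629 − -178.605 = 329.234°; wrapped into (−180°, 180°]: -30.766°.
θ = atan2( sin Δλ · cos φ₂ , cos φ₁ · sin φ₂ − sin φ₁ · cos φ₂ · cos Δλ )
  = atan2(-0.50886, 0.70036) = -36.001° → normalised to [0°, 360°): 323.999°.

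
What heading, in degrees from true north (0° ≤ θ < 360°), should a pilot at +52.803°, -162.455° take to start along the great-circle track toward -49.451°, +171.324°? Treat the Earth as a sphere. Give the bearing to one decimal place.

197.3°

Δλ = 171.324 − -162.455 = 333.779°; wrapped into (−180°, 180°]: -26.221°.
θ = atan2( sin Δλ · cos φ₂ , cos φ₁ · sin φ₂ − sin φ₁ · cos φ₂ · cos Δλ )
  = atan2(-0.28724, -0.92393) = -162.730° → normalised to [0°, 360°): 197.270°.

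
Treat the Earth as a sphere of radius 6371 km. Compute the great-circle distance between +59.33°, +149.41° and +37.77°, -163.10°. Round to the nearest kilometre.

Δλ = -163.10 − 149.41 = -312.51°; wrapped into (−180°, 180°]: 47.49°.
Δφ = 37.77 − 59.33 = -21.56°.
a = sin²(Δφ/2) + cos φ₁ · cos φ₂ · sin²(Δλ/2) = 0.100361.
c = 2·atan2(√a, √(1−a)) = 0.64470 rad → d = 6371·c ≈ 4107.41 km.

4107 km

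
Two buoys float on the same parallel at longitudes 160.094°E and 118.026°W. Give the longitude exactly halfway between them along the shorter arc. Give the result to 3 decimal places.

Signed shortest Δλ from +160.094° to -118.026° is +81.880°.
Midpoint longitude = +160.094° + (+81.880°)/2 = +160.094° + 40.940° = +201.034°.
Normalise into (−180°, 180°]: -158.966°.
(The naïve average (+160.094 + -118.026)/2 = 21.034° is on the wrong side of the globe.)

158.966°W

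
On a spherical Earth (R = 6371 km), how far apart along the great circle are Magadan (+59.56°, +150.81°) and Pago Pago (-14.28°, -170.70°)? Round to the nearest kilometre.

8909 km

Δλ = -170.70 − 150.81 = -321.51°; wrapped into (−180°, 180°]: 38.49°.
Δφ = -14.28 − 59.56 = -73.84°.
a = sin²(Δφ/2) + cos φ₁ · cos φ₂ · sin²(Δλ/2) = 0.414181.
c = 2·atan2(√a, √(1−a)) = 1.39830 rad → d = 6371·c ≈ 8908.59 km.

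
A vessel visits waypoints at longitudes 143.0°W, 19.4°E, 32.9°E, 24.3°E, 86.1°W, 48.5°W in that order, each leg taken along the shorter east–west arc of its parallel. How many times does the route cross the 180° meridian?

0

Leg 1: -143.0° → +19.4°, shortest Δλ = 162.4° (east) — does not cross 180°.
Leg 2: +19.4° → +32.9°, shortest Δλ = 13.5° (east) — does not cross 180°.
Leg 3: +32.9° → +24.3°, shortest Δλ = -8.6° (west) — does not cross 180°.
Leg 4: +24.3° → -86.1°, shortest Δλ = -110.4° (west) — does not cross 180°.
Leg 5: -86.1° → -48.5°, shortest Δλ = 37.6° (east) — does not cross 180°.
Total crossings: 0.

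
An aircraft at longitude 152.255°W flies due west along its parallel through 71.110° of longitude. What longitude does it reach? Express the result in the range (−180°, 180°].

136.635°E

Start at -152.255°; shift −71.110° → -223.365°.
-223.365° lies outside (−180°, 180°]; add 360° → +136.635°.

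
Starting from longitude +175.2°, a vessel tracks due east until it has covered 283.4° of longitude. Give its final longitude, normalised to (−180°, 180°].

+98.6°

Start at +175.2°; shift +283.4° → +458.6°.
+458.6° lies outside (−180°, 180°]; subtract 360° → +98.6°.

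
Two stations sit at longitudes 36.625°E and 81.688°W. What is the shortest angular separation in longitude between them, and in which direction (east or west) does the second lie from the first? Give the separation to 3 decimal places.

Raw difference: -81.688 − 36.625 = -118.313°.
Normalise into (−180°, 180°]: -118.313° stays -118.313°.
Negative ⇒ the second point lies to the west; separation 118.313°.

118.313° west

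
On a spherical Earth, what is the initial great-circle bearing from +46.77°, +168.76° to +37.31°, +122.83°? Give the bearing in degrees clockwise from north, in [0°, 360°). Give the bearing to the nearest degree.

271°

Δλ = 122.83 − 168.76 = -45.93°.
θ = atan2( sin Δλ · cos φ₂ , cos φ₁ · sin φ₂ − sin φ₁ · cos φ₂ · cos Δλ )
  = atan2(-0.57146, 0.01208) = -88.789° → normalised to [0°, 360°): 271.211°.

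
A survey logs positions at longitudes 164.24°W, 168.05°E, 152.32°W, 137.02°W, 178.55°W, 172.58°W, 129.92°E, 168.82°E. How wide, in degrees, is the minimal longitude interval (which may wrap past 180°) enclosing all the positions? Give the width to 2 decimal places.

Sort the longitudes: -178.55°, -172.58°, -164.24°, -152.32°, -137.02°, +129.92°, +168.05°, +168.82°.
Eastward gaps between consecutive values (wrapping around): 5.97°, 8.34°, 11.92°, 15.30°, 266.94°, 38.13°, 0.77°, 12.63°.
Largest gap = 266.94° ⇒ minimal covering band is its complement: 360° − 266.94° = 93.06°.
Band runs from +129.92° eastward to -137.02°, crossing the antimeridian.

93.06°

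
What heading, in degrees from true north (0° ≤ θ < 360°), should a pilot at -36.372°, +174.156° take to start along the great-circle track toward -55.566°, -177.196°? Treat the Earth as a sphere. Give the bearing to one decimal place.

Δλ = -177.196 − 174.156 = -351.352°; wrapped into (−180°, 180°]: 8.648°.
θ = atan2( sin Δλ · cos φ₂ , cos φ₁ · sin φ₂ − sin φ₁ · cos φ₂ · cos Δλ )
  = atan2(0.08502, -0.33258) = 165.659° → normalised to [0°, 360°): 165.659°.

165.7°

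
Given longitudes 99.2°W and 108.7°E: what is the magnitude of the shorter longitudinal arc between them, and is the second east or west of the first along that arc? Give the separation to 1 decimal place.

Raw difference: 108.7 − -99.2 = 207.9°.
Normalise into (−180°, 180°]: 207.9° − 360° = -152.1°.
Negative ⇒ the second point lies to the west; separation 152.1°.

152.1° west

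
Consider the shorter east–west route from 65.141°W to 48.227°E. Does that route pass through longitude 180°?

Signed shortest Δλ = ((48.227 − -65.141 + 180) mod 360) − 180 = 113.368°.
Going east by 113.368° from -65.141° reaches +48.227° without touching 180°.

No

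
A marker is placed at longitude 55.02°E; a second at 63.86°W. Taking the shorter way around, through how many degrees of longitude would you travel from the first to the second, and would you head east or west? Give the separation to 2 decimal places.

Raw difference: -63.86 − 55.02 = -118.88°.
Normalise into (−180°, 180°]: -118.88° stays -118.88°.
Negative ⇒ the second point lies to the west; separation 118.88°.

118.88° west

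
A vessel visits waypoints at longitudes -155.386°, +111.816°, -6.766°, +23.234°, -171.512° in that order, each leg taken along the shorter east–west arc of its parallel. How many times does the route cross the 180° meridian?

Leg 1: -155.386° → +111.816°, shortest Δλ = -92.798° (west) — crosses 180°.
Leg 2: +111.816° → -6.766°, shortest Δλ = -118.582° (west) — does not cross 180°.
Leg 3: -6.766° → +23.234°, shortest Δλ = 30.0° (east) — does not cross 180°.
Leg 4: +23.234° → -171.512°, shortest Δλ = 165.254° (east) — crosses 180°.
Total crossings: 2.

2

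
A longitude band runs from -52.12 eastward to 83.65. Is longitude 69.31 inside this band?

Band width going east from -52.12° to +83.65°: ((83.65 − -52.12) mod 360) = 135.77°.
Offset of +69.31° east of the west edge: ((69.31 − -52.12) mod 360) = 121.43°.
121.43° ≤ 135.77° ⇒ inside.

Yes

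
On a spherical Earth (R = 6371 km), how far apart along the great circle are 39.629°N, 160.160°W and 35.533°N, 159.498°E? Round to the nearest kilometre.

Δλ = 159.498 − -160.160 = 319.658°; wrapped into (−180°, 180°]: -40.342°.
Δφ = 35.533 − 39.629 = -4.096°.
a = sin²(Δφ/2) + cos φ₁ · cos φ₂ · sin²(Δλ/2) = 0.075802.
c = 2·atan2(√a, √(1−a)) = 0.55785 rad → d = 6371·c ≈ 3554.04 km.

3554 km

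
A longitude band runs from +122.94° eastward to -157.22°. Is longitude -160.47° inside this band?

Yes

Band width going east from +122.94° to -157.22°: ((-157.22 − 122.94) mod 360) = 79.84°.
Offset of -160.47° east of the west edge: ((-160.47 − 122.94) mod 360) = 76.59°.
76.59° ≤ 79.84° ⇒ inside.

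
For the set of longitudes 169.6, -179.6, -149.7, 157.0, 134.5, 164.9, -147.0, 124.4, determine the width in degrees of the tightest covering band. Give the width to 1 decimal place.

Sort the longitudes: -179.6°, -149.7°, -147.0°, +124.4°, +134.5°, +157.0°, +164.9°, +169.6°.
Eastward gaps between consecutive values (wrapping around): 29.9°, 2.7°, 271.4°, 10.1°, 22.5°, 7.9°, 4.7°, 10.8°.
Largest gap = 271.4° ⇒ minimal covering band is its complement: 360° − 271.4° = 88.6°.
Band runs from +124.4° eastward to -147.0°, crossing the antimeridian.

88.6°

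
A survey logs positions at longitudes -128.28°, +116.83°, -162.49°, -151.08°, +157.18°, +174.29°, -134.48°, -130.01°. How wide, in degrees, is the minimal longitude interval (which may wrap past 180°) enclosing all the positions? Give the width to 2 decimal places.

Sort the longitudes: -162.49°, -151.08°, -134.48°, -130.01°, -128.28°, +116.83°, +157.18°, +174.29°.
Eastward gaps between consecutive values (wrapping around): 11.41°, 16.60°, 4.47°, 1.73°, 245.11°, 40.35°, 17.11°, 23.22°.
Largest gap = 245.11° ⇒ minimal covering band is its complement: 360° − 245.11° = 114.89°.
Band runs from +116.83° eastward to -128.28°, crossing the antimeridian.

114.89°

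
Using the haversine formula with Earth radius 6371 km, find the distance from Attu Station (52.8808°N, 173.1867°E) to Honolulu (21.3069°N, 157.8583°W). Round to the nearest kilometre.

4290 km

Δλ = -157.8583 − 173.1867 = -331.0450°; wrapped into (−180°, 180°]: 28.9550°.
Δφ = 21.3069 − 52.8808 = -31.5739°.
a = sin²(Δφ/2) + cos φ₁ · cos φ₂ · sin²(Δλ/2) = 0.109156.
c = 2·atan2(√a, √(1−a)) = 0.67343 rad → d = 6371·c ≈ 4290.42 km.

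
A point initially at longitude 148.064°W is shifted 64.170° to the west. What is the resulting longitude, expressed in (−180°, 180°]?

147.766°E

Start at -148.064°; shift −64.170° → -212.234°.
-212.234° lies outside (−180°, 180°]; add 360° → +147.766°.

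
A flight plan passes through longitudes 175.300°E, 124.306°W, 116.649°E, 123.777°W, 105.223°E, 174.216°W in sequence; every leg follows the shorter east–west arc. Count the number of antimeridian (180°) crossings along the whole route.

5

Leg 1: +175.300° → -124.306°, shortest Δλ = 60.394° (east) — crosses 180°.
Leg 2: -124.306° → +116.649°, shortest Δλ = -119.045° (west) — crosses 180°.
Leg 3: +116.649° → -123.777°, shortest Δλ = 119.574° (east) — crosses 180°.
Leg 4: -123.777° → +105.223°, shortest Δλ = -131.0° (west) — crosses 180°.
Leg 5: +105.223° → -174.216°, shortest Δλ = 80.561° (east) — crosses 180°.
Total crossings: 5.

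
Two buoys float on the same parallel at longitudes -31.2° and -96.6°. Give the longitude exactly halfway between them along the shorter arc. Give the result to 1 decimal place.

Signed shortest Δλ from -31.2° to -96.6° is -65.4°.
Midpoint longitude = -31.2° + (-65.4°)/2 = -31.2° − 32.7° = -63.9°.

-63.9°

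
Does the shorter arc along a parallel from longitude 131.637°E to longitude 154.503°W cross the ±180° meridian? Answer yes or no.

Naïve |-154.503 − 131.637| = 286.14° > 180°, so the shorter arc goes the other way round — across 180°.
Signed shortest Δλ = ((-154.503 − 131.637 + 180) mod 360) − 180 = 73.86°.
Going east by 73.86° from +131.637° passes through 180° before reaching -154.503°.

Yes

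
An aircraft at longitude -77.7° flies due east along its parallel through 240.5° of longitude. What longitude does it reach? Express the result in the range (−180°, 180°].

Start at -77.7°; shift +240.5° → +162.8°.
+162.8° already lies in (−180°, 180°].

+162.8°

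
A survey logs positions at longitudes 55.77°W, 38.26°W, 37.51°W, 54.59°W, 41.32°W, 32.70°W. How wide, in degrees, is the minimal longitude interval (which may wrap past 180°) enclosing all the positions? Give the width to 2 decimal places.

23.07°

Sort the longitudes: -55.77°, -54.59°, -41.32°, -38.26°, -37.51°, -32.70°.
Eastward gaps between consecutive values (wrapping around): 1.18°, 13.27°, 3.06°, 0.75°, 4.81°, 336.93°.
Largest gap = 336.93° ⇒ minimal covering band is its complement: 360° − 336.93° = 23.07°.
Band runs from -55.77° eastward to -32.70°.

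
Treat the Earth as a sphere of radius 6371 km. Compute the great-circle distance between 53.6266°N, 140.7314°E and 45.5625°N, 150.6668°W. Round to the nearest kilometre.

Δλ = -150.6668 − 140.7314 = -291.3982°; wrapped into (−180°, 180°]: 68.6018°.
Δφ = 45.5625 − 53.6266 = -8.0641°.
a = sin²(Δφ/2) + cos φ₁ · cos φ₂ · sin²(Δλ/2) = 0.136805.
c = 2·atan2(√a, √(1−a)) = 0.75774 rad → d = 6371·c ≈ 4827.57 km.

4828 km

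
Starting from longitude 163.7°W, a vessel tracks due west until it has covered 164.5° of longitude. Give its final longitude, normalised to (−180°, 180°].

31.8°E

Start at -163.7°; shift −164.5° → -328.2°.
-328.2° lies outside (−180°, 180°]; add 360° → +31.8°.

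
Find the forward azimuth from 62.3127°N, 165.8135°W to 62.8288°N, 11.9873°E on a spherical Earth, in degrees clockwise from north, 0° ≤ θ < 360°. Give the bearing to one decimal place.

Δλ = 11.9873 − -165.8135 = 177.8008°.
θ = atan2( sin Δλ · cos φ₂ , cos φ₁ · sin φ₂ − sin φ₁ · cos φ₂ · cos Δλ )
  = atan2(0.01752, 0.81744) = 1.228° → normalised to [0°, 360°): 1.228°.

1.2°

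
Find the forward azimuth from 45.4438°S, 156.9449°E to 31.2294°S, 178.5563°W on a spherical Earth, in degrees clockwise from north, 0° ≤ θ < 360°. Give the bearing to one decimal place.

Δλ = -178.5563 − 156.9449 = -335.5012°; wrapped into (−180°, 180°]: 24.4988°.
θ = atan2( sin Δλ · cos φ₂ , cos φ₁ · sin φ₂ − sin φ₁ · cos φ₂ · cos Δλ )
  = atan2(0.35459, 0.19069) = 61.729° → normalised to [0°, 360°): 61.729°.

61.7°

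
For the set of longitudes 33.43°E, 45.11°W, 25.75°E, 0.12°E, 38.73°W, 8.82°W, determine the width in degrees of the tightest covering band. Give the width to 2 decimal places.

78.54°

Sort the longitudes: -45.11°, -38.73°, -8.82°, +0.12°, +25.75°, +33.43°.
Eastward gaps between consecutive values (wrapping around): 6.38°, 29.91°, 8.94°, 25.63°, 7.68°, 281.46°.
Largest gap = 281.46° ⇒ minimal covering band is its complement: 360° − 281.46° = 78.54°.
Band runs from -45.11° eastward to +33.43°.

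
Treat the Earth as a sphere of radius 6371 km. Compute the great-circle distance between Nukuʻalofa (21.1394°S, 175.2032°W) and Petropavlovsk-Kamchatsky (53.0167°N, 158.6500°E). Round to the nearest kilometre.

Δλ = 158.6500 − -175.2032 = 333.8532°; wrapped into (−180°, 180°]: -26.1468°.
Δφ = 53.0167 − -21.1394 = 74.1561°.
a = sin²(Δφ/2) + cos φ₁ · cos φ₂ · sin²(Δλ/2) = 0.392201.
c = 2·atan2(√a, √(1−a)) = 1.35349 rad → d = 6371·c ≈ 8623.09 km.

8623 km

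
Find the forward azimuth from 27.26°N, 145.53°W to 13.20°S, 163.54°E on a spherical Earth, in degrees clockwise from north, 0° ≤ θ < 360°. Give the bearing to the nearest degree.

237°

Δλ = 163.54 − -145.53 = 309.07°; wrapped into (−180°, 180°]: -50.93°.
θ = atan2( sin Δλ · cos φ₂ , cos φ₁ · sin φ₂ − sin φ₁ · cos φ₂ · cos Δλ )
  = atan2(-0.75586, -0.48404) = -122.635° → normalised to [0°, 360°): 237.365°.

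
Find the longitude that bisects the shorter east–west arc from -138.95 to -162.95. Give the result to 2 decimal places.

-150.95°

Signed shortest Δλ from -138.95° to -162.95° is -24.00°.
Midpoint longitude = -138.95° + (-24.00°)/2 = -138.95° − 12.00° = -150.95°.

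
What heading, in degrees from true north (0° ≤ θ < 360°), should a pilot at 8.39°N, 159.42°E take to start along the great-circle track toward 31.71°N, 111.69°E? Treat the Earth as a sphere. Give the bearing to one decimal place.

Δλ = 111.69 − 159.42 = -47.73°.
θ = atan2( sin Δλ · cos φ₂ , cos φ₁ · sin φ₂ − sin φ₁ · cos φ₂ · cos Δλ )
  = atan2(-0.62952, 0.43650) = -55.263° → normalised to [0°, 360°): 304.737°.

304.7°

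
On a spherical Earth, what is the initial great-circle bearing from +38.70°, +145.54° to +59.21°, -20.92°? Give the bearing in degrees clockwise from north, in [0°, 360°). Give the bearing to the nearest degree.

Δλ = -20.92 − 145.54 = -166.46°.
θ = atan2( sin Δλ · cos φ₂ , cos φ₁ · sin φ₂ − sin φ₁ · cos φ₂ · cos Δλ )
  = atan2(-0.11985, 0.98159) = -6.961° → normalised to [0°, 360°): 353.039°.

353°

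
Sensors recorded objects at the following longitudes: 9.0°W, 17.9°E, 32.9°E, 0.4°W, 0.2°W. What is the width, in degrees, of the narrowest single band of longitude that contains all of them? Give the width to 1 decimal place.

41.9°

Sort the longitudes: -9.0°, -0.4°, -0.2°, +17.9°, +32.9°.
Eastward gaps between consecutive values (wrapping around): 8.6°, 0.2°, 18.1°, 15.0°, 318.1°.
Largest gap = 318.1° ⇒ minimal covering band is its complement: 360° − 318.1° = 41.9°.
Band runs from -9.0° eastward to +32.9°.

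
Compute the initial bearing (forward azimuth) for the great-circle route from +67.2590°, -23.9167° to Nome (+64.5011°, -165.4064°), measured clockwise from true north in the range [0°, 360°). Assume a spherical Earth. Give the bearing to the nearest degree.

338°

Δλ = -165.4064 − -23.9167 = -141.4897°.
θ = atan2( sin Δλ · cos φ₂ , cos φ₁ · sin φ₂ − sin φ₁ · cos φ₂ · cos Δλ )
  = atan2(-0.26805, 0.65958) = -22.116° → normalised to [0°, 360°): 337.884°.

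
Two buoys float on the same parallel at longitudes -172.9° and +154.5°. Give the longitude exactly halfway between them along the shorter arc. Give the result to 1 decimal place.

+170.8°

Signed shortest Δλ from -172.9° to +154.5° is -32.6°.
Midpoint longitude = -172.9° + (-32.6°)/2 = -172.9° − 16.3° = -189.2°.
Normalise into (−180°, 180°]: +170.8°.
(The naïve average (-172.9 + +154.5)/2 = -9.2° is on the wrong side of the globe.)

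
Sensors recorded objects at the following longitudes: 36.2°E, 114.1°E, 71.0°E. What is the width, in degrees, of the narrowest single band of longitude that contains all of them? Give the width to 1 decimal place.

Sort the longitudes: +36.2°, +71.0°, +114.1°.
Eastward gaps between consecutive values (wrapping around): 34.8°, 43.1°, 282.1°.
Largest gap = 282.1° ⇒ minimal covering band is its complement: 360° − 282.1° = 77.9°.
Band runs from +36.2° eastward to +114.1°.

77.9°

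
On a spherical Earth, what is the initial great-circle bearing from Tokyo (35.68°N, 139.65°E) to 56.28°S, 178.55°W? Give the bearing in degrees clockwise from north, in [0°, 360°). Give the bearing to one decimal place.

158.0°

Δλ = -178.55 − 139.65 = -318.20°; wrapped into (−180°, 180°]: 41.80°.
θ = atan2( sin Δλ · cos φ₂ , cos φ₁ · sin φ₂ − sin φ₁ · cos φ₂ · cos Δλ )
  = atan2(0.37002, -0.91700) = 158.026° → normalised to [0°, 360°): 158.026°.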